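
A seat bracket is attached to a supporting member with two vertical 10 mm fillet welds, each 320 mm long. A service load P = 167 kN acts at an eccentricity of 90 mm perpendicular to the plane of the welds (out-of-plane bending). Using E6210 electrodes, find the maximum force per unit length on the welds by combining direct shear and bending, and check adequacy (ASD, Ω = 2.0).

f_max ≈ 512 N/mm; adequate

E62XX → F_EXX = 620 MPa.
L_w = 2 × 320 = 640 mm; section modulus (unit throat) S = 2 × L²/6 = 34130 mm².
Direct shear f_v = P/L_w = 167×10³/640 = 260.9 N/mm.
Moment M = P × e = 167×10³ × 90 = 15030000 N·mm; bending f_b = M/S = 440.3 N/mm.
f_max = √(f_v² + f_b²) = √(260.9² + 440.3²) = 511.8 N/mm.
r_n/Ω = (1/2.0) × 0.6 × 620 × (0.707 × 10) = 1315 N/mm → adequate.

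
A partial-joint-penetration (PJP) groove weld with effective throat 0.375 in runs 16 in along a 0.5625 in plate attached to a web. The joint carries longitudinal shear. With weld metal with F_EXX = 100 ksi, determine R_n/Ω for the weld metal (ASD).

Effective throat (given) t_e = 0.375 in.
A_we = 0.375 × 16 = 6 in².
F_nw = 0.6 F_EXX = 60 ksi.
R_n/Ω = (60 × 6) / 2.0 = 180 kips.

R_n/Ω ≈ 180 kips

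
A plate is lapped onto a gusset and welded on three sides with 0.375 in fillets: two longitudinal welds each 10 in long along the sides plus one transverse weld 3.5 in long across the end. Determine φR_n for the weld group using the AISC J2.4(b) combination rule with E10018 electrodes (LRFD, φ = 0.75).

φR_n ≈ 280 kips

E100XX → F_EXX = 100 ksi.
t_e = 0.707 × 0.375 = 0.2651 in.
R_nwl = 0.6 × 100 × 0.2651 × 20 = 318.2 kips (longitudinal, 2 welds).
R_nwt = 0.6 × 100 × 0.2651 × 3.5 = 55.68 kips (transverse, base value).
(i) R_nwl + R_nwt = 373.8 kips; (ii) 0.85 R_nwl + 1.5 R_nwt = 353.9 kips.
R_n = max = 373.8 kips [governs: (i)]; φR_n = 280.4 kips.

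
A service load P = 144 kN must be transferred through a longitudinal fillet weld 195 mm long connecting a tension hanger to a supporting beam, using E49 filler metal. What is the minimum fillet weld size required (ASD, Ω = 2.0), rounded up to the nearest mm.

E49XX → F_EXX = 490 MPa.
Total weld length L = 195 mm.
Required throat t_e = P × Ω / (0.6 F_EXX × L) = 144 × 2.0 / (0.6 × 490 × 195 × 10⁻³) = 5.024 mm.
Required leg w = t_e / 0.707 = 7.105 mm → use 8 mm.

w = 8 mm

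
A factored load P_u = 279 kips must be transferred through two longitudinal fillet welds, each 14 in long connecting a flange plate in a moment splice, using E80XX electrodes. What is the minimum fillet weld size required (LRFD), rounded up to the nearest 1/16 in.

E80XX → F_EXX = 80 ksi.
Total weld length L = 28 in.
Required throat t_e = P_u / (φ × 0.6 F_EXX × L) = 279 / (0.75 × 0.6 × 80 × 28) = 0.2768 in.
Required leg w = t_e / 0.707 = 0.3915 in → use 7/16 in.

w = 7/16 in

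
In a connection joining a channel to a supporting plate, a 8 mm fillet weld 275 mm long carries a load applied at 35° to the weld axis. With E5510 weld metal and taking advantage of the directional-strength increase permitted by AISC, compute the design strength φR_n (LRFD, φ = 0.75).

E55XX → F_EXX = 550 MPa.
t_e = 0.707 × 8 = 5.656 mm; A_we = 5.656 × 275 = 1555 mm².
Directional factor: 1.0 + 0.5 sin^1.5(35°) = 1.217.
F_nw = 0.6 × 550 × 1.217 = 401.7 MPa.
φR_n = 0.75 × 401.7 × 1555 × 10⁻³ = 468.6 kN.

φR_n ≈ 469 kN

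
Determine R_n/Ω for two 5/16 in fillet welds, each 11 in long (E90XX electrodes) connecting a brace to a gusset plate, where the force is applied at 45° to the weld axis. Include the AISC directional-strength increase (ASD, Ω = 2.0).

R_n/Ω ≈ 170 kip

E90XX → F_EXX = 90 ksi.
t_e = 0.707 × 0.3125 = 0.2209 in; A_we = 0.2209 × 22 = 4.861 in².
Directional factor: 1.0 + 0.5 sin^1.5(45°) = 1.297.
F_nw = 0.6 × 90 × 1.297 = 70.05 ksi.
R_n/Ω = (70.05 × 4.861) / 2.0 = 170.3 kip.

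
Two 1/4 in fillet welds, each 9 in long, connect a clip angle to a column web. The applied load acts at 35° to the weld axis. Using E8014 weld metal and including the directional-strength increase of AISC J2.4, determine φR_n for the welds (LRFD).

φR_n ≈ 139 kips

E80XX → F_EXX = 80 ksi.
t_e = 0.707 × 0.25 = 0.1767 in; A_we = 0.1767 × 18 = 3.181 in².
Directional factor: 1.0 + 0.5 sin^1.5(35°) = 1.217.
F_nw = 0.6 × 80 × 1.217 = 58.43 ksi.
φR_n = 0.75 × 58.43 × 3.181 = 139.4 kips.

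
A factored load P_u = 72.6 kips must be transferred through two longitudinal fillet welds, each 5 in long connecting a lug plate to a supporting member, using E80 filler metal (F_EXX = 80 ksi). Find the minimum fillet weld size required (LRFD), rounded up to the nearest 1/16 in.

Total weld length L = 10 in.
Required throat t_e = P_u / (φ × 0.6 F_EXX × L) = 72.6 / (0.75 × 0.6 × 80 × 10) = 0.2017 in.
Required leg w = t_e / 0.707 = 0.2852 in → use 5/16 in.

w = 5/16 in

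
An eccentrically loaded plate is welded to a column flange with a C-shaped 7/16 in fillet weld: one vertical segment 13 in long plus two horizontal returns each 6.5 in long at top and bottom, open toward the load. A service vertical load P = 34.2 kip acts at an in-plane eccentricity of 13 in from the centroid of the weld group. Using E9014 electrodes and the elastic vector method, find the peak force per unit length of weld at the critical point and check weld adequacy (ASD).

E90XX → F_EXX = 90 ksi.
Total weld length L_w = 26 in. Treat welds as unit-width lines.
Centroid: x̄ = 2×6.5×3.25 / 26 = 1.625 in from the vertical weld.
Polar moment about centroid: J = I_x + I_y = [13³/12 + 2×6.5×6.5²] + [13×1.625² + 2(6.5³/12 + 6.5×1.625²)] = 846.8 in³.
Direct shear f_v = P/L_w = 34.2 / 26 = 1.315 kip/in (vertical).
Torsion M = P·e = 34.2 × 13 = 444.6 kip·in.
Critical point at (x, y) = (4.875, 6.5) from centroid. f_tx = M·y/J = 3.413 kip/in; f_ty = M·x/J = 2.56 kip/in.
Resultant f_max = √[f_tx² + (f_v + f_ty)²] = √[3.413² + (1.315 + 2.56)²] = 5.164 kip/in.
Capacity per unit length: r_n/Ω = (1/2.0) × 0.6 × 90 × (0.707 × 0.4375) = 8.351 kip/in.
5.164 ≤ 8.351 → adequate.

f_max ≈ 5.16 kip/in; adequate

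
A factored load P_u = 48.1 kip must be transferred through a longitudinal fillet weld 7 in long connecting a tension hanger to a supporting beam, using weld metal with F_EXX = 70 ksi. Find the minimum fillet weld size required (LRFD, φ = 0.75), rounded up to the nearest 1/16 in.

w = 5/16 in

Total weld length L = 7 in.
Required throat t_e = P_u / (φ × 0.6 F_EXX × L) = 48.1 / (0.75 × 0.6 × 70 × 7) = 0.2181 in.
Required leg w = t_e / 0.707 = 0.3085 in → use 5/16 in.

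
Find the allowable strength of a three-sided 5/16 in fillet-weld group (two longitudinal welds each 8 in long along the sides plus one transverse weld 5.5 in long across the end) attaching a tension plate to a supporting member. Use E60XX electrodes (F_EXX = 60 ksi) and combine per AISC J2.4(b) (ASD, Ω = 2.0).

t_e = 0.707 × 0.3125 = 0.2209 in.
R_nwl = 0.6 × 60 × 0.2209 × 16 = 127.3 kips (longitudinal, 2 welds).
R_nwt = 0.6 × 60 × 0.2209 × 5.5 = 43.75 kips (transverse, base value).
(i) R_nwl + R_nwt = 171 kips; (ii) 0.85 R_nwl + 1.5 R_nwt = 173.8 kips.
R_n = max = 173.8 kips [governs: (ii)]; R_n/Ω = 86.89 kips.

R_n/Ω ≈ 86.9 kips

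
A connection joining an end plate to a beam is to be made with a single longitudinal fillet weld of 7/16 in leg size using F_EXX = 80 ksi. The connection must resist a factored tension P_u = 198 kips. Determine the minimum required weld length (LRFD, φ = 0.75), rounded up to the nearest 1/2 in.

L = 18 in

Throat t_e = 0.707 × 0.4375 = 0.3093 in.
φr_n = 0.75 × 0.6 × 80 × 0.3093 = 11.14 kips/in.
L_req = P_u / φr_n = 198 / 11.14 = 17.78 in total.
Round up → use L = 18 in.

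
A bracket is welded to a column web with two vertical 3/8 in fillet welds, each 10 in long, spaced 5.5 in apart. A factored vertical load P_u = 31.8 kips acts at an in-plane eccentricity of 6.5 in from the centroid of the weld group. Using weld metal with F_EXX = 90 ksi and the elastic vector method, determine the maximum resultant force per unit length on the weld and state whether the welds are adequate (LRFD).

Total weld length L_w = 20 in. Treat welds as unit-width lines.
Polar moment about centroid: J = 2[d³/12 + d(b/2)²] = 2[10³/12 + 10×2.75²] = 317.9 in³.
Direct shear f_v = P/L_w = 31.8 / 20 = 1.59 kip/in (vertical).
Torsion M = P·e = 31.8 × 6.5 = 206.7 kip·in.
Critical point at (x, y) = (2.75, 5) from centroid. f_tx = M·y/J = 3.251 kip/in; f_ty = M·x/J = 1.788 kip/in.
Resultant f_max = √[f_tx² + (f_v + f_ty)²] = √[3.251² + (1.59 + 1.788)²] = 4.688 kip/in.
Capacity per unit length: φr_n = 0.75 × 0.6 × 90 × (0.707 × 0.375) = 10.74 kip/in.
4.688 ≤ 10.74 → adequate.

f_max ≈ 4.69 kip/in; adequate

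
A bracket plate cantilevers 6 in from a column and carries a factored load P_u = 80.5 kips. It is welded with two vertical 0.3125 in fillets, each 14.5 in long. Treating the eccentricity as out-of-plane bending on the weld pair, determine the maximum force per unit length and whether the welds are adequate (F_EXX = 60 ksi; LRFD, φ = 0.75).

L_w = 2 × 14.5 = 29 in; section modulus (unit throat) S = 2 × L²/6 = 70.08 in².
Direct shear f_v = P/L_w = 80.5/29 = 2.776 kip/in.
Moment M = P × e = 80.5 × 6 = 483 kip·in; bending f_b = M/S = 6.892 kip/in.
f_max = √(f_v² + f_b²) = √(2.776² + 6.892²) = 7.43 kip/in.
φr_n = 0.75 × 0.6 × 60 × (0.707 × 0.3125) = 5.965 kip/in → NOT adequate.

f_max ≈ 7.43 kip/in; NOT adequate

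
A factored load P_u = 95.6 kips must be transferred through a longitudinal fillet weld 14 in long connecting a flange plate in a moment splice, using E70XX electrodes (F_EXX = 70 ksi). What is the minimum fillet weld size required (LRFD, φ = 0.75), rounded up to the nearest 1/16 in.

w = 5/16 in

Total weld length L = 14 in.
Required throat t_e = P_u / (φ × 0.6 F_EXX × L) = 95.6 / (0.75 × 0.6 × 70 × 14) = 0.2168 in.
Required leg w = t_e / 0.707 = 0.3066 in → use 5/16 in.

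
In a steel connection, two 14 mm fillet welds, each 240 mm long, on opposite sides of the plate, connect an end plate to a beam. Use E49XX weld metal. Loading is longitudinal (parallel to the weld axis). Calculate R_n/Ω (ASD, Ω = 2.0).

E49XX → F_EXX = 490 MPa.
Effective throat t_e = 0.707 × 14 = 9.898 mm.
Total length L = 480 mm; A_we = 9.898 × 480 = 4751 mm².
F_nw = 0.6 F_EXX = 0.6 × 490 = 294 MPa.
R_n = 294 × 4751 × 10⁻³ = 1397 kN; R_n/Ω = 1397/2.0 = 698.4 kN.

R_n/Ω ≈ 698 kN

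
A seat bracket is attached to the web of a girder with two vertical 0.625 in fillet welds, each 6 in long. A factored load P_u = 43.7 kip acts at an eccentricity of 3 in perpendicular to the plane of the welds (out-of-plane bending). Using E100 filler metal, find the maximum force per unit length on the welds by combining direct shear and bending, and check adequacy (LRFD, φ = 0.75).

E100XX → F_EXX = 100 ksi.
L_w = 2 × 6 = 12 in; section modulus (unit throat) S = 2 × L²/6 = 12 in².
Direct shear f_v = P/L_w = 43.7/12 = 3.642 kip/in.
Moment M = P × e = 43.7 × 3 = 131.1 kip·in; bending f_b = M/S = 10.93 kip/in.
f_max = √(f_v² + f_b²) = √(3.642² + 10.93²) = 11.52 kip/in.
φr_n = 0.75 × 0.6 × 100 × (0.707 × 0.625) = 19.88 kip/in → adequate.

f_max ≈ 11.5 kip/in; adequate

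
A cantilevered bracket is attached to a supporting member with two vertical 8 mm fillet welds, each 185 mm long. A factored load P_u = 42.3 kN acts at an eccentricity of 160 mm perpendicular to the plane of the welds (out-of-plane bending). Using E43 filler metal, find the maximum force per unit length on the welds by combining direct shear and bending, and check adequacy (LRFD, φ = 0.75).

E43XX → F_EXX = 430 MPa.
L_w = 2 × 185 = 370 mm; section modulus (unit throat) S = 2 × L²/6 = 11410 mm².
Direct shear f_v = P/L_w = 42.3×10³/370 = 114.3 N/mm.
Moment M = P × e = 42.3×10³ × 160 = 6768000 N·mm; bending f_b = M/S = 593.3 N/mm.
f_max = √(f_v² + f_b²) = √(114.3² + 593.3²) = 604.2 N/mm.
φr_n = 0.75 × 0.6 × 430 × (0.707 × 8) = 1094 N/mm → adequate.

f_max ≈ 604 N/mm; adequate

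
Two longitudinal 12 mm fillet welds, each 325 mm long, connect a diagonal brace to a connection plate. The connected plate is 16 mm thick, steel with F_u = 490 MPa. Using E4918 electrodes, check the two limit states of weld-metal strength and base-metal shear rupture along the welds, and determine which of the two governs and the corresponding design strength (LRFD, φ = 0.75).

E49XX → F_EXX = 490 MPa.
t_e = 0.707 × 12 = 8.484 mm; L = 650 mm.
Weld metal: φR_n = 0.75 × 0.6 × 490 × 8.484 × 650 × 10⁻³ = 1216 kN.
Base metal (shear rupture): φR_n = 0.75 × 0.6 × 490 × 16 × 650 × 10⁻³ = 2293 kN.
Governing: weld metal.

φR_n ≈ 1220 kN (weld metal governs)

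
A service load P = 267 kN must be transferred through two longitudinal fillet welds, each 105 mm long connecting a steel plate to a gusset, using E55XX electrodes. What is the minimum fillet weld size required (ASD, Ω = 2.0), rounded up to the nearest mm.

E55XX → F_EXX = 550 MPa.
Total weld length L = 210 mm.
Required throat t_e = P × Ω / (0.6 F_EXX × L) = 267 × 2.0 / (0.6 × 550 × 210 × 10⁻³) = 7.706 mm.
Required leg w = t_e / 0.707 = 10.9 mm → use 11 mm.

w = 11 mm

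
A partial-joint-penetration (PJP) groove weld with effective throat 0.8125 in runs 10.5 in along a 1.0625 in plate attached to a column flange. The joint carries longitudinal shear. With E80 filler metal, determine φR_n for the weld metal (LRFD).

E80XX → F_EXX = 80 ksi.
Effective throat (given) t_e = 0.8125 in.
A_we = 0.8125 × 10.5 = 8.531 in².
F_nw = 0.6 F_EXX = 48 ksi.
φR_n = 0.75 × 48 × 8.531 = 307.1 kip.

φR_n ≈ 307 kip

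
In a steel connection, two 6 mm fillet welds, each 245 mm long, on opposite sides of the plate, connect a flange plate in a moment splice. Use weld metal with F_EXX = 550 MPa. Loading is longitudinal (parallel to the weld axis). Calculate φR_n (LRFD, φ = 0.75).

Effective throat t_e = 0.707 × 6 = 4.242 mm.
Total length L = 490 mm; A_we = 4.242 × 490 = 2079 mm².
F_nw = 0.6 F_EXX = 0.6 × 550 = 330 MPa.
φR_n = 0.75 × 330 × 2079 × 10⁻³ = 514.4 kN.

φR_n ≈ 514 kN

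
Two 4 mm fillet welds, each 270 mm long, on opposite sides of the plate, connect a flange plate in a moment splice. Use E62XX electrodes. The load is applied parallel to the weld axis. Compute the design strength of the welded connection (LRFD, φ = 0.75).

E62XX → F_EXX = 620 MPa.
Effective throat t_e = 0.707 × 4 = 2.828 mm.
Total length L = 540 mm; A_we = 2.828 × 540 = 1527 mm².
F_nw = 0.6 F_EXX = 0.6 × 620 = 372 MPa.
φR_n = 0.75 × 372 × 1527 × 10⁻³ = 426.1 kN.

φR_n ≈ 426 kN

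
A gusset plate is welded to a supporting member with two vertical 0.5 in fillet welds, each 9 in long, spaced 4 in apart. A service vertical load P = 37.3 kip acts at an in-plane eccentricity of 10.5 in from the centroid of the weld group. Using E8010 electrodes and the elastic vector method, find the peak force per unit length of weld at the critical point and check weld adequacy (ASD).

f_max ≈ 11 kip/in; NOT adequate

E80XX → F_EXX = 80 ksi.
Total weld length L_w = 18 in. Treat welds as unit-width lines.
Polar moment about centroid: J = 2[d³/12 + d(b/2)²] = 2[9³/12 + 9×2²] = 193.5 in³.
Direct shear f_v = P/L_w = 37.3 / 18 = 2.072 kip/in (vertical).
Torsion M = P·e = 37.3 × 10.5 = 391.65 kip·in.
Critical point at (x, y) = (2, 4.5) from centroid. f_tx = M·y/J = 9.108 kip/in; f_ty = M·x/J = 4.048 kip/in.
Resultant f_max = √[f_tx² + (f_v + f_ty)²] = √[9.108² + (2.072 + 4.048)²] = 10.97 kip/in.
Capacity per unit length: r_n/Ω = (1/2.0) × 0.6 × 80 × (0.707 × 0.5) = 8.484 kip/in.
10.97 > 8.484 → NOT adequate.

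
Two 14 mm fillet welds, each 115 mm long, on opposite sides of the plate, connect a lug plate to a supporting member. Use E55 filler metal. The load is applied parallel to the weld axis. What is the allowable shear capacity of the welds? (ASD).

R_n/Ω ≈ 376 kN

E55XX → F_EXX = 550 MPa.
Effective throat t_e = 0.707 × 14 = 9.898 mm.
Total length L = 230 mm; A_we = 9.898 × 230 = 2277 mm².
F_nw = 0.6 F_EXX = 0.6 × 550 = 330 MPa.
R_n = 330 × 2277 × 10⁻³ = 751.3 kN; R_n/Ω = 751.3/2.0 = 375.6 kN.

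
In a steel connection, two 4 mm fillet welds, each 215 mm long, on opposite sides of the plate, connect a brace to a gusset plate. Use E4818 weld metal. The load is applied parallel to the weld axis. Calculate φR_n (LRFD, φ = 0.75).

E48XX → F_EXX = 480 MPa.
Effective throat t_e = 0.707 × 4 = 2.828 mm.
Total length L = 430 mm; A_we = 2.828 × 430 = 1216 mm².
F_nw = 0.6 F_EXX = 0.6 × 480 = 288 MPa.
φR_n = 0.75 × 288 × 1216 × 10⁻³ = 262.7 kN.

φR_n ≈ 263 kN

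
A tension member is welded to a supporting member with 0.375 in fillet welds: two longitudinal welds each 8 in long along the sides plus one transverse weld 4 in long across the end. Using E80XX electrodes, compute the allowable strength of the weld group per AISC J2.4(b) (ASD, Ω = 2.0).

R_n/Ω ≈ 127 kip

E80XX → F_EXX = 80 ksi.
t_e = 0.707 × 0.375 = 0.2651 in.
R_nwl = 0.6 × 80 × 0.2651 × 16 = 203.6 kip (longitudinal, 2 welds).
R_nwt = 0.6 × 80 × 0.2651 × 4 = 50.9 kip (transverse, base value).
(i) R_nwl + R_nwt = 254.5 kip; (ii) 0.85 R_nwl + 1.5 R_nwt = 249.4 kip.
R_n = max = 254.5 kip [governs: (i)]; R_n/Ω = 127.3 kip.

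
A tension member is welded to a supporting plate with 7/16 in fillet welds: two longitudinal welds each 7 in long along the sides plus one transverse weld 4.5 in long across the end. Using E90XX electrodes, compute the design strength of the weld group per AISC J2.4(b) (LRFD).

E90XX → F_EXX = 90 ksi.
t_e = 0.707 × 0.4375 = 0.3093 in.
R_nwl = 0.6 × 90 × 0.3093 × 14 = 233.8 kips (longitudinal, 2 welds).
R_nwt = 0.6 × 90 × 0.3093 × 4.5 = 75.16 kips (transverse, base value).
(i) R_nwl + R_nwt = 309 kips; (ii) 0.85 R_nwl + 1.5 R_nwt = 311.5 kips.
R_n = max = 311.5 kips [governs: (ii)]; φR_n = 233.6 kips.

φR_n ≈ 234 kips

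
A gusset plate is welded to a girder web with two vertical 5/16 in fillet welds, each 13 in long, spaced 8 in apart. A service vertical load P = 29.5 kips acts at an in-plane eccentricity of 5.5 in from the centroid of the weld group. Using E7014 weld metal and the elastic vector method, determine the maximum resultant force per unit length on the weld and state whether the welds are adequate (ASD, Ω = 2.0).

f_max ≈ 2.38 kip/in; adequate

E70XX → F_EXX = 70 ksi.
Total weld length L_w = 26 in. Treat welds as unit-width lines.
Polar moment about centroid: J = 2[d³/12 + d(b/2)²] = 2[13³/12 + 13×4²] = 782.2 in³.
Direct shear f_v = P/L_w = 29.5 / 26 = 1.135 kip/in (vertical).
Torsion M = P·e = 29.5 × 5.5 = 162.25 kip·in.
Critical point at (x, y) = (4, 6.5) from centroid. f_tx = M·y/J = 1.348 kip/in; f_ty = M·x/J = 0.8297 kip/in.
Resultant f_max = √[f_tx² + (f_v + f_ty)²] = √[1.348² + (1.135 + 0.8297)²] = 2.383 kip/in.
Capacity per unit length: r_n/Ω = (1/2.0) × 0.6 × 70 × (0.707 × 0.3125) = 4.64 kip/in.
2.383 ≤ 4.64 → adequate.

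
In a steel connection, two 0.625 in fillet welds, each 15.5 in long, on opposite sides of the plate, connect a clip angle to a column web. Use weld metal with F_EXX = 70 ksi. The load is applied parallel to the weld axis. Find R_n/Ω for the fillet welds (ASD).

Effective throat t_e = 0.707 × 0.625 = 0.4419 in.
Total length L = 31 in; A_we = 0.4419 × 31 = 13.7 in².
F_nw = 0.6 F_EXX = 0.6 × 70 = 42 ksi.
R_n = 42 × 13.7 = 575.3 kips; R_n/Ω = 575.3/2.0 = 287.7 kips.

R_n/Ω ≈ 288 kips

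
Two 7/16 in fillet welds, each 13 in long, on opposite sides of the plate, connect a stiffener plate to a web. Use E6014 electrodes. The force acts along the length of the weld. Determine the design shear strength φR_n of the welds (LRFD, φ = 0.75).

φR_n ≈ 217 kips

E60XX → F_EXX = 60 ksi.
Effective throat t_e = 0.707 × 0.4375 = 0.3093 in.
Total length L = 26 in; A_we = 0.3093 × 26 = 8.042 in².
F_nw = 0.6 F_EXX = 0.6 × 60 = 36 ksi.
φR_n = 0.75 × 36 × 8.042 = 217.1 kips.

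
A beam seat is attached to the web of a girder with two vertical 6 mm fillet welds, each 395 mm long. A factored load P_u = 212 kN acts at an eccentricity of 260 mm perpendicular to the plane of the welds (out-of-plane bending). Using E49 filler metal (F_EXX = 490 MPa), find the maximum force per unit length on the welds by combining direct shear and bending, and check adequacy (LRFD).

L_w = 2 × 395 = 790 mm; section modulus (unit throat) S = 2 × L²/6 = 52010 mm².
Direct shear f_v = P/L_w = 212×10³/790 = 268.4 N/mm.
Moment M = P × e = 212×10³ × 260 = 55120000 N·mm; bending f_b = M/S = 1060 N/mm.
f_max = √(f_v² + f_b²) = √(268.4² + 1060²) = 1093 N/mm.
φr_n = 0.75 × 0.6 × 490 × (0.707 × 6) = 935.4 N/mm → NOT adequate.

f_max ≈ 1090 N/mm; NOT adequate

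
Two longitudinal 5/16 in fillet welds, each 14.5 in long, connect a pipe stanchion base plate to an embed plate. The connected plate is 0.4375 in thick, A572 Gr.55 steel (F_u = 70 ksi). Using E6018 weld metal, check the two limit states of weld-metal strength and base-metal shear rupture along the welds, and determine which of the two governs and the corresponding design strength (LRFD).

φR_n ≈ 173 kip (weld metal governs)

E60XX → F_EXX = 60 ksi.
t_e = 0.707 × 0.3125 = 0.2209 in; L = 29 in.
Weld metal: φR_n = 0.75 × 0.6 × 60 × 0.2209 × 29 = 173 kip.
Base metal (shear rupture): φR_n = 0.75 × 0.6 × 70 × 0.4375 × 29 = 399.7 kip.
Governing: weld metal.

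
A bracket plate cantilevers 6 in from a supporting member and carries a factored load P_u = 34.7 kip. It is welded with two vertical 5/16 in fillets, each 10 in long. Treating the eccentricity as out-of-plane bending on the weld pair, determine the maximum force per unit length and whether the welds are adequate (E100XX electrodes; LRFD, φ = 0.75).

E100XX → F_EXX = 100 ksi.
L_w = 2 × 10 = 20 in; section modulus (unit throat) S = 2 × L²/6 = 33.33 in².
Direct shear f_v = P/L_w = 34.7/20 = 1.735 kip/in.
Moment M = P × e = 34.7 × 6 = 208.2 kip·in; bending f_b = M/S = 6.246 kip/in.
f_max = √(f_v² + f_b²) = √(1.735² + 6.246²) = 6.482 kip/in.
φr_n = 0.75 × 0.6 × 100 × (0.707 × 0.3125) = 9.942 kip/in → adequate.

f_max ≈ 6.48 kip/in; adequate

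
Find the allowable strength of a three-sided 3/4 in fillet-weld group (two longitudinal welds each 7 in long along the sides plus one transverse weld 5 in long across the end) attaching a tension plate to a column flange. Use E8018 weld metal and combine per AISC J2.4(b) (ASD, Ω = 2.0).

E80XX → F_EXX = 80 ksi.
t_e = 0.707 × 0.75 = 0.5302 in.
R_nwl = 0.6 × 80 × 0.5302 × 14 = 356.3 kips (longitudinal, 2 welds).
R_nwt = 0.6 × 80 × 0.5302 × 5 = 127.3 kips (transverse, base value).
(i) R_nwl + R_nwt = 483.6 kips; (ii) 0.85 R_nwl + 1.5 R_nwt = 493.8 kips.
R_n = max = 493.8 kips [governs: (ii)]; R_n/Ω = 246.9 kips.

R_n/Ω ≈ 247 kips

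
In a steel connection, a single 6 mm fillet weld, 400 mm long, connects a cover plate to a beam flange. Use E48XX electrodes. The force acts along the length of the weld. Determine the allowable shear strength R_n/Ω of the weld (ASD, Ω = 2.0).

E48XX → F_EXX = 480 MPa.
Effective throat t_e = 0.707 × 6 = 4.242 mm.
Total length L = 400 mm; A_we = 4.242 × 400 = 1697 mm².
F_nw = 0.6 F_EXX = 0.6 × 480 = 288 MPa.
R_n = 288 × 1697 × 10⁻³ = 488.7 kN; R_n/Ω = 488.7/2.0 = 244.3 kN.

R_n/Ω ≈ 244 kN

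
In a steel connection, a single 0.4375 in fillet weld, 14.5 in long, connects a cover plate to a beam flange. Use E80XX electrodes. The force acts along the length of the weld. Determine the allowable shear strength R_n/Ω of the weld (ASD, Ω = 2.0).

E80XX → F_EXX = 80 ksi.
Effective throat t_e = 0.707 × 0.4375 = 0.3093 in.
Total length L = 14.5 in; A_we = 0.3093 × 14.5 = 4.485 in².
F_nw = 0.6 F_EXX = 0.6 × 80 = 48 ksi.
R_n = 48 × 4.485 = 215.3 kips; R_n/Ω = 215.3/2.0 = 107.6 kips.

R_n/Ω ≈ 108 kips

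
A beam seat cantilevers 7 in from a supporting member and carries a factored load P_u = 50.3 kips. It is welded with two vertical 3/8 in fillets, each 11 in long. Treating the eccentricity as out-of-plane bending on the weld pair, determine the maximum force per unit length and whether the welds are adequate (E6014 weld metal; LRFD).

f_max ≈ 9.02 kip/in; NOT adequate

E60XX → F_EXX = 60 ksi.
L_w = 2 × 11 = 22 in; section modulus (unit throat) S = 2 × L²/6 = 40.33 in².
Direct shear f_v = P/L_w = 50.3/22 = 2.286 kip/in.
Moment M = P × e = 50.3 × 7 = 352.1 kip·in; bending f_b = M/S = 8.73 kip/in.
f_max = √(f_v² + f_b²) = √(2.286² + 8.73²) = 9.024 kip/in.
φr_n = 0.75 × 0.6 × 60 × (0.707 × 0.375) = 7.158 kip/in → NOT adequate.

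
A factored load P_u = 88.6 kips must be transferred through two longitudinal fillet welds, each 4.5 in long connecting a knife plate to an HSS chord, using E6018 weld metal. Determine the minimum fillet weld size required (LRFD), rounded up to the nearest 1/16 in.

w = 9/16 in

E60XX → F_EXX = 60 ksi.
Total weld length L = 9 in.
Required throat t_e = P_u / (φ × 0.6 F_EXX × L) = 88.6 / (0.75 × 0.6 × 60 × 9) = 0.3646 in.
Required leg w = t_e / 0.707 = 0.5157 in → use 9/16 in.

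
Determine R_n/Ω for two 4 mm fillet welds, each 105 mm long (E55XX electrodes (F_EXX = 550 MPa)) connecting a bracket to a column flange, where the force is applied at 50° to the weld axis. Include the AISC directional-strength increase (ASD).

t_e = 0.707 × 4 = 2.828 mm; A_we = 2.828 × 210 = 593.9 mm².
Directional factor: 1.0 + 0.5 sin^1.5(50°) = 1.335.
F_nw = 0.6 × 550 × 1.335 = 440.6 MPa.
R_n/Ω = (440.6 × 593.9) / 2.0 × 10⁻³ = 130.8 kN.

R_n/Ω ≈ 131 kN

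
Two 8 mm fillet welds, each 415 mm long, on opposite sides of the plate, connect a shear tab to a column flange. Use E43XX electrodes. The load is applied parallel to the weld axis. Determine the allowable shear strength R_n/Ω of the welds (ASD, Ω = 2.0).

E43XX → F_EXX = 430 MPa.
Effective throat t_e = 0.707 × 8 = 5.656 mm.
Total length L = 830 mm; A_we = 5.656 × 830 = 4694 mm².
F_nw = 0.6 F_EXX = 0.6 × 430 = 258 MPa.
R_n = 258 × 4694 × 10⁻³ = 1211 kN; R_n/Ω = 1211/2.0 = 605.6 kN.

R_n/Ω ≈ 606 kN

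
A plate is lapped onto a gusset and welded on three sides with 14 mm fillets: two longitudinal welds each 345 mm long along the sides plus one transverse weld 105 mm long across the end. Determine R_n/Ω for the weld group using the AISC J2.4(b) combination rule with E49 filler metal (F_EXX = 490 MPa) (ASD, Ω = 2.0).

R_n/Ω ≈ 1160 kN

t_e = 0.707 × 14 = 9.898 mm.
R_nwl = 0.6 × 490 × 9.898 × 690 × 10⁻³ = 2008 kN (longitudinal, 2 welds).
R_nwt = 0.6 × 490 × 9.898 × 105 × 10⁻³ = 305.6 kN (transverse, base value).
(i) R_nwl + R_nwt = 2313 kN; (ii) 0.85 R_nwl + 1.5 R_nwt = 2165 kN.
R_n = max = 2313 kN [governs: (i)]; R_n/Ω = 1157 kN.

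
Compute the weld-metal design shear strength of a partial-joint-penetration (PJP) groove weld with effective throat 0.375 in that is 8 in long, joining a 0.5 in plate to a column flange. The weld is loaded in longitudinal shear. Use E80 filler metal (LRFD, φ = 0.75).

φR_n ≈ 108 kip

E80XX → F_EXX = 80 ksi.
Effective throat (given) t_e = 0.375 in.
A_we = 0.375 × 8 = 3 in².
F_nw = 0.6 F_EXX = 48 ksi.
φR_n = 0.75 × 48 × 3 = 108 kip.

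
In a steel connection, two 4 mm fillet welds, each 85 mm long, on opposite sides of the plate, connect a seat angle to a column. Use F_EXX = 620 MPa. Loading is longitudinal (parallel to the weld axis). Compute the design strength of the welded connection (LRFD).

φR_n ≈ 134 kN

Effective throat t_e = 0.707 × 4 = 2.828 mm.
Total length L = 170 mm; A_we = 2.828 × 170 = 480.8 mm².
F_nw = 0.6 F_EXX = 0.6 × 620 = 372 MPa.
φR_n = 0.75 × 372 × 480.8 × 10⁻³ = 134.1 kN.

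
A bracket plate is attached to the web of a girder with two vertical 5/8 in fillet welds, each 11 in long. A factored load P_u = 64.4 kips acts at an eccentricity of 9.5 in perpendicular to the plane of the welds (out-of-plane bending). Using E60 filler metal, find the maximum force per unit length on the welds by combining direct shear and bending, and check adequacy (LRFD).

E60XX → F_EXX = 60 ksi.
L_w = 2 × 11 = 22 in; section modulus (unit throat) S = 2 × L²/6 = 40.33 in².
Direct shear f_v = P/L_w = 64.4/22 = 2.927 kip/in.
Moment M = P × e = 64.4 × 9.5 = 611.8 kip·in; bending f_b = M/S = 15.17 kip/in.
f_max = √(f_v² + f_b²) = √(2.927² + 15.17²) = 15.45 kip/in.
φr_n = 0.75 × 0.6 × 60 × (0.707 × 0.625) = 11.93 kip/in → NOT adequate.

f_max ≈ 15.4 kip/in; NOT adequate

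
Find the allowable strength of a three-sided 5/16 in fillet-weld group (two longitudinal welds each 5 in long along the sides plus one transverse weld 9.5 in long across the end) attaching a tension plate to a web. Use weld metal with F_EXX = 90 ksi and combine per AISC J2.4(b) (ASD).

t_e = 0.707 × 0.3125 = 0.2209 in.
R_nwl = 0.6 × 90 × 0.2209 × 10 = 119.3 kip (longitudinal, 2 welds).
R_nwt = 0.6 × 90 × 0.2209 × 9.5 = 113.3 kip (transverse, base value).
(i) R_nwl + R_nwt = 232.6 kip; (ii) 0.85 R_nwl + 1.5 R_nwt = 271.4 kip.
R_n = max = 271.4 kip [governs: (ii)]; R_n/Ω = 135.7 kip.

R_n/Ω ≈ 136 kip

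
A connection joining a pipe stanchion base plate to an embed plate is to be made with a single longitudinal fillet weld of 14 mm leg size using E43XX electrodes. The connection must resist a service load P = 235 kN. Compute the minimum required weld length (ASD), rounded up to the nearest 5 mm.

L = 185 mm

E43XX → F_EXX = 430 MPa.
Throat t_e = 0.707 × 14 = 9.898 mm.
r_n/Ω = (0.6 × 430 × 9.898) / 2.0 = 1277 N/mm = 1.277 kN/mm.
L_req = P / (r_n/Ω) = 235 / 1.277 = 184 mm total.
Round up → use L = 185 mm.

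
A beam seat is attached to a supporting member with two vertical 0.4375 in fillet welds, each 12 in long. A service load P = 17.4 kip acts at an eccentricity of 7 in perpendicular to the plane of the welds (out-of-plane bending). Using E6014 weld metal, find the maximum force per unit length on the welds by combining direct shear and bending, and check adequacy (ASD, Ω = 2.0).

E60XX → F_EXX = 60 ksi.
L_w = 2 × 12 = 24 in; section modulus (unit throat) S = 2 × L²/6 = 48 in².
Direct shear f_v = P/L_w = 17.4/24 = 0.725 kip/in.
Moment M = P × e = 17.4 × 7 = 121.8 kip·in; bending f_b = M/S = 2.537 kip/in.
f_max = √(f_v² + f_b²) = √(0.725² + 2.537²) = 2.639 kip/in.
r_n/Ω = (1/2.0) × 0.6 × 60 × (0.707 × 0.4375) = 5.568 kip/in → adequate.

f_max ≈ 2.64 kip/in; adequate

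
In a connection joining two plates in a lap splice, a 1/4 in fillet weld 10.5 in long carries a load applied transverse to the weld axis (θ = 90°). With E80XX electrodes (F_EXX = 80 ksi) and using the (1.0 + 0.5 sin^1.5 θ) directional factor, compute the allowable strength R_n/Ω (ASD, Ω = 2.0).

R_n/Ω ≈ 66.8 kip

t_e = 0.707 × 0.25 = 0.1767 in; A_we = 0.1767 × 10.5 = 1.856 in².
Directional factor: 1.0 + 0.5 sin^1.5(90°) = 1.5.
F_nw = 0.6 × 80 × 1.5 = 72 ksi.
R_n/Ω = (72 × 1.856) / 2.0 = 66.81 kip.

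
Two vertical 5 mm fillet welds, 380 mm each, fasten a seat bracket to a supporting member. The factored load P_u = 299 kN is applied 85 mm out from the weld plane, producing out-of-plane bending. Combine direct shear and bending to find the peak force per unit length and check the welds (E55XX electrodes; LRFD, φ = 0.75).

E55XX → F_EXX = 550 MPa.
L_w = 2 × 380 = 760 mm; section modulus (unit throat) S = 2 × L²/6 = 48130 mm².
Direct shear f_v = P/L_w = 299×10³/760 = 393.4 N/mm.
Moment M = P × e = 299×10³ × 85 = 25415000 N·mm; bending f_b = M/S = 528 N/mm.
f_max = √(f_v² + f_b²) = √(393.4² + 528²) = 658.5 N/mm.
φr_n = 0.75 × 0.6 × 550 × (0.707 × 5) = 874.9 N/mm → adequate.

f_max ≈ 658 N/mm; adequate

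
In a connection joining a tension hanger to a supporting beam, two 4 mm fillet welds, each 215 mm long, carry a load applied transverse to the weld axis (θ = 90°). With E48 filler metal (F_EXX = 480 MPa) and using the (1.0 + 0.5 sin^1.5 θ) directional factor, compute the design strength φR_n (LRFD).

φR_n ≈ 394 kN

t_e = 0.707 × 4 = 2.828 mm; A_we = 2.828 × 430 = 1216 mm².
Directional factor: 1.0 + 0.5 sin^1.5(90°) = 1.5.
F_nw = 0.6 × 480 × 1.5 = 432 MPa.
φR_n = 0.75 × 432 × 1216 × 10⁻³ = 394 kN.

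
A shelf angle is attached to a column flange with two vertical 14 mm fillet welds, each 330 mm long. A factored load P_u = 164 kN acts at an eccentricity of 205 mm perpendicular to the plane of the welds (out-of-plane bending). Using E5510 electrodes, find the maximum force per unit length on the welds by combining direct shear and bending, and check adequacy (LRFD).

f_max ≈ 959 N/mm; adequate

E55XX → F_EXX = 550 MPa.
L_w = 2 × 330 = 660 mm; section modulus (unit throat) S = 2 × L²/6 = 36300 mm².
Direct shear f_v = P/L_w = 164×10³/660 = 248.5 N/mm.
Moment M = P × e = 164×10³ × 205 = 33620000 N·mm; bending f_b = M/S = 926.2 N/mm.
f_max = √(f_v² + f_b²) = √(248.5² + 926.2²) = 958.9 N/mm.
φr_n = 0.75 × 0.6 × 550 × (0.707 × 14) = 2450 N/mm → adequate.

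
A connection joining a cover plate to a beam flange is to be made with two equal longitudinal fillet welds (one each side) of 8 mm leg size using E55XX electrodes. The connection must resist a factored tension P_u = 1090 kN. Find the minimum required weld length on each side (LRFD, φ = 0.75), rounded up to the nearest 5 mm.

L = 390 mm on each side

E55XX → F_EXX = 550 MPa.
Throat t_e = 0.707 × 8 = 5.656 mm.
φr_n = 0.75 × 0.6 × 550 × 5.656 × 10⁻³ = 1.4 kN/mm.
L_req = P_u / φr_n = 1090 / 1.4 = 778.6 mm total.
Per side: 778.6 / 2 = 389.3 mm.
Round up → use L = 390 mm on each side.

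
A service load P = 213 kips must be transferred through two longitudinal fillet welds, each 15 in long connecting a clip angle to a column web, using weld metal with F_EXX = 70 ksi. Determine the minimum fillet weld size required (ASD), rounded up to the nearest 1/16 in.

w = 1/2 in

Total weld length L = 30 in.
Required throat t_e = P × Ω / (0.6 F_EXX × L) = 213 × 2.0 / (0.6 × 70 × 30) = 0.3381 in.
Required leg w = t_e / 0.707 = 0.4782 in → use 1/2 in.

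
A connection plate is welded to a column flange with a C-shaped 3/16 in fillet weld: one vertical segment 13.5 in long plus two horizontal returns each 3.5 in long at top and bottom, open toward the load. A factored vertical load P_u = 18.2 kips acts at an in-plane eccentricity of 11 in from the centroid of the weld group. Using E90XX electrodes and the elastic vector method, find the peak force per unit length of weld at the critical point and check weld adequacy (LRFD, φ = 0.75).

f_max ≈ 3.16 kip/in; adequate

E90XX → F_EXX = 90 ksi.
Total weld length L_w = 20.5 in. Treat welds as unit-width lines.
Centroid: x̄ = 2×3.5×1.75 / 20.5 = 0.5976 in from the vertical weld.
Polar moment about centroid: J = I_x + I_y = [13.5³/12 + 2×3.5×6.75²] + [13.5×0.5976² + 2(3.5³/12 + 3.5×1.152²)] = 545.2 in³.
Direct shear f_v = P/L_w = 18.2 / 20.5 = 0.8878 kip/in (vertical).
Torsion M = P·e = 18.2 × 11 = 200.2 kip·in.
Critical point at (x, y) = (2.902, 6.75) from centroid. f_tx = M·y/J = 2.478 kip/in; f_ty = M·x/J = 1.066 kip/in.
Resultant f_max = √[f_tx² + (f_v + f_ty)²] = √[2.478² + (0.8878 + 1.066)²] = 3.156 kip/in.
Capacity per unit length: φr_n = 0.75 × 0.6 × 90 × (0.707 × 0.1875) = 5.369 kip/in.
3.156 ≤ 5.369 → adequate.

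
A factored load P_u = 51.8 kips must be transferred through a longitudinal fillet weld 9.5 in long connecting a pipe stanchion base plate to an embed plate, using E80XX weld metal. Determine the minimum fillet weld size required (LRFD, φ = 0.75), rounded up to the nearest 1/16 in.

E80XX → F_EXX = 80 ksi.
Total weld length L = 9.5 in.
Required throat t_e = P_u / (φ × 0.6 F_EXX × L) = 51.8 / (0.75 × 0.6 × 80 × 9.5) = 0.1515 in.
Required leg w = t_e / 0.707 = 0.2142 in → use 1/4 in.

w = 1/4 in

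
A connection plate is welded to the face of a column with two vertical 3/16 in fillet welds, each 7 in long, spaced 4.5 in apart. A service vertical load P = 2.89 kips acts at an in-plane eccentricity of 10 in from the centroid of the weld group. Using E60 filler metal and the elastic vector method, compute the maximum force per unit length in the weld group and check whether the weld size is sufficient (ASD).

E60XX → F_EXX = 60 ksi.
Total weld length L_w = 14 in. Treat welds as unit-width lines.
Polar moment about centroid: J = 2[d³/12 + d(b/2)²] = 2[7³/12 + 7×2.25²] = 128 in³.
Direct shear f_v = P/L_w = 2.89 / 14 = 0.2064 kip/in (vertical).
Torsion M = P·e = 2.89 × 10 = 28.9 kip·in.
Critical point at (x, y) = (2.25, 3.5) from centroid. f_tx = M·y/J = 0.79 kip/in; f_ty = M·x/J = 0.5078 kip/in.
Resultant f_max = √[f_tx² + (f_v + f_ty)²] = √[0.79² + (0.2064 + 0.5078)²] = 1.065 kip/in.
Capacity per unit length: r_n/Ω = (1/2.0) × 0.6 × 60 × (0.707 × 0.1875) = 2.386 kip/in.
1.065 ≤ 2.386 → adequate.

f_max ≈ 1.07 kip/in; adequate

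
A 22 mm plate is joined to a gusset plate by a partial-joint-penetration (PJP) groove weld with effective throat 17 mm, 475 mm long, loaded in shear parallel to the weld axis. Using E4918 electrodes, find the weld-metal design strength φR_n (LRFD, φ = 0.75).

φR_n ≈ 1780 kN

E49XX → F_EXX = 490 MPa.
Effective throat (given) t_e = 17 mm.
A_we = 17 × 475 = 8075 mm².
F_nw = 0.6 F_EXX = 294 MPa.
φR_n = 0.75 × 294 × 8075 × 10⁻³ = 1781 kN.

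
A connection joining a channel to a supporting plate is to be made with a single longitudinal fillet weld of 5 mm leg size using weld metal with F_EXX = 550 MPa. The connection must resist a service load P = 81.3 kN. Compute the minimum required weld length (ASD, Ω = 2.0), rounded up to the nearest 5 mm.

Throat t_e = 0.707 × 5 = 3.535 mm.
r_n/Ω = (0.6 × 550 × 3.535) / 2.0 = 583.3 N/mm = 0.5833 kN/mm.
L_req = P / (r_n/Ω) = 81.3 / 0.5833 = 139.4 mm total.
Round up → use L = 140 mm.

L = 140 mm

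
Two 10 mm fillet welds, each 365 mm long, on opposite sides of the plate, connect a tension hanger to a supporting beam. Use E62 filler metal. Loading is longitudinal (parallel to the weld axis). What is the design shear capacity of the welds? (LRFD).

φR_n ≈ 1440 kN

E62XX → F_EXX = 620 MPa.
Effective throat t_e = 0.707 × 10 = 7.07 mm.
Total length L = 730 mm; A_we = 7.07 × 730 = 5161 mm².
F_nw = 0.6 F_EXX = 0.6 × 620 = 372 MPa.
φR_n = 0.75 × 372 × 5161 × 10⁻³ = 1440 kN.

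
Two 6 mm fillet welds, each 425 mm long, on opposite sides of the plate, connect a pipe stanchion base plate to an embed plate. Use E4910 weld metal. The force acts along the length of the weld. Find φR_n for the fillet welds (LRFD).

E49XX → F_EXX = 490 MPa.
Effective throat t_e = 0.707 × 6 = 4.242 mm.
Total length L = 850 mm; A_we = 4.242 × 850 = 3606 mm².
F_nw = 0.6 F_EXX = 0.6 × 490 = 294 MPa.
φR_n = 0.75 × 294 × 3606 × 10⁻³ = 795.1 kN.

φR_n ≈ 795 kN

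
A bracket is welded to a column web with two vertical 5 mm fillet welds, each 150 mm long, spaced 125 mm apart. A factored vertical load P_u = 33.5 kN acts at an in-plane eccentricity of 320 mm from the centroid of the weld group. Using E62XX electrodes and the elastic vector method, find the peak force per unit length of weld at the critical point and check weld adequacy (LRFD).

f_max ≈ 680 N/mm; adequate

E62XX → F_EXX = 620 MPa.
Total weld length L_w = 300 mm. Treat welds as unit-width lines.
Polar moment about centroid: J = 2[d³/12 + d(b/2)²] = 2[150³/12 + 150×62.5²] = 1734000 mm³.
Direct shear f_v = P/L_w = 33.5×10³ / 300 = 111.7 N/mm (vertical).
Torsion M = P·e = 33.5×10³ × 320 = 10720000 N·mm.
Critical point at (x, y) = (62.5, 75) from centroid. f_tx = M·y/J = 463.6 N/mm; f_ty = M·x/J = 386.3 N/mm.
Resultant f_max = √[f_tx² + (f_v + f_ty)²] = √[463.6² + (111.7 + 386.3)²] = 680.3 N/mm.
Capacity per unit length: φr_n = 0.75 × 0.6 × 620 × (0.707 × 5) = 986.3 N/mm.
680.3 ≤ 986.3 → adequate.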